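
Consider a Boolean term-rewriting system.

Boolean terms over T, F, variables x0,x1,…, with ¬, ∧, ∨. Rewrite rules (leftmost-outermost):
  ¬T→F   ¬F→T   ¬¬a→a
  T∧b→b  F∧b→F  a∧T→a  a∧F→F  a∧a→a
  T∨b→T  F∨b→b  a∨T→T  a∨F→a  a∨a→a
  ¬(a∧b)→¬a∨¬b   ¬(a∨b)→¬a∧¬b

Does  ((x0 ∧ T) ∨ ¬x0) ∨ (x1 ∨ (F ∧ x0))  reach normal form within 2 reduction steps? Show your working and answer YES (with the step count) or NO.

  start: ((x0 ∧ T) ∨ ¬x0) ∨ (x1 ∨ (F ∧ x0))
  →1  (x0 ∨ ¬x0) ∨ (x1 ∨ (F ∧ x0))
  →2  (x0 ∨ ¬x0) ∨ (x1 ∨ F)

Answer: NO — after 2 steps the term is (x0 ∨ ¬x0) ∨ (x1 ∨ F), not yet normal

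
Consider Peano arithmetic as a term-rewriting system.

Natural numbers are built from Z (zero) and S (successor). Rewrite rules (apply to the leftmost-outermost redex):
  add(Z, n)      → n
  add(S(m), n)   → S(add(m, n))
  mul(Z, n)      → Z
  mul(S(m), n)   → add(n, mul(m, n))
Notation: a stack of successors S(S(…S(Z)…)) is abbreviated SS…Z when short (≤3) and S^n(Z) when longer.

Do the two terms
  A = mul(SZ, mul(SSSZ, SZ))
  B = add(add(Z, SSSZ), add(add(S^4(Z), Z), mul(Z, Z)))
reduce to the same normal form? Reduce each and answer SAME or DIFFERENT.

Term A:
  start: mul(SZ, mul(SSSZ, SZ))
  [1] add(mul(SSSZ, SZ), mul(Z, mul(SSSZ, SZ)))
  [2] add(add(SZ, mul(SSZ, SZ)), mul(Z, mul(SSSZ, SZ)))
  [3] add(S(add(Z, mul(SSZ, SZ))), mul(Z, mul(SSSZ, SZ)))
  [4] S(add(add(Z, mul(SSZ, SZ)), mul(Z, mul(SSSZ, SZ))))
  [5] S(add(mul(SSZ, SZ), mul(Z, mul(SSSZ, SZ))))
  [6] S(add(add(SZ, mul(SZ, SZ)), mul(Z, mul(SSSZ, SZ))))
  [7] S(add(S(add(Z, mul(SZ, SZ))), mul(Z, mul(SSSZ, SZ))))
  [8] S(S(add(add(Z, mul(SZ, SZ)), mul(Z, mul(SSSZ, SZ)))))
  [9] S(S(add(mul(SZ, SZ), mul(Z, mul(SSSZ, SZ)))))
  [10] S(S(add(add(SZ, mul(Z, SZ)), mul(Z, mul(SSSZ, SZ)))))
  [11] S(S(add(S(add(Z, mul(Z, SZ))), mul(Z, mul(SSSZ, SZ)))))
  [12] S(S(S(add(add(Z, mul(Z, SZ)), mul(Z, mul(SSSZ, SZ))))))
  [13] S(S(S(add(mul(Z, SZ), mul(Z, mul(SSSZ, SZ))))))
  [14] S(S(S(add(Z, mul(Z, mul(SSSZ, SZ))))))
  [15] S(S(S(mul(Z, mul(SSSZ, SZ)))))
  [16] SSSZ

Term B:
  start: add(add(Z, SSSZ), add(add(S^4(Z), Z), mul(Z, Z)))
  [1] add(SSSZ, add(add(S^4(Z), Z), mul(Z, Z)))
  [2] S(add(SSZ, add(add(S^4(Z), Z), mul(Z, Z))))
  [3] S(S(add(SZ, add(add(S^4(Z), Z), mul(Z, Z)))))
  [4] S(S(S(add(Z, add(add(S^4(Z), Z), mul(Z, Z))))))
  [5] S(S(S(add(add(S^4(Z), Z), mul(Z, Z)))))
  [6] S(S(S(add(S(add(SSSZ, Z)), mul(Z, Z)))))
  [7] S(S(S(S(add(add(SSSZ, Z), mul(Z, Z))))))
  [8] S(S(S(S(add(S(add(SSZ, Z)), mul(Z, Z))))))
  [9] S(S(S(S(S(add(add(SSZ, Z), mul(Z, Z)))))))
  [10] S(S(S(S(S(add(S(add(SZ, Z)), mul(Z, Z)))))))
  [11] S(S(S(S(S(S(add(add(SZ, Z), mul(Z, Z))))))))
  [12] S(S(S(S(S(S(add(S(add(Z, Z)), mul(Z, Z))))))))
  [13] S(S(S(S(S(S(S(add(add(Z, Z), mul(Z, Z)))))))))
  [14] S(S(S(S(S(S(S(add(Z, mul(Z, Z)))))))))
  [15] S(S(S(S(S(S(S(mul(Z, Z))))))))
  [16] S^7(Z)

Answer: DIFFERENT — A ⇓ SSSZ, B ⇓ S^7(Z)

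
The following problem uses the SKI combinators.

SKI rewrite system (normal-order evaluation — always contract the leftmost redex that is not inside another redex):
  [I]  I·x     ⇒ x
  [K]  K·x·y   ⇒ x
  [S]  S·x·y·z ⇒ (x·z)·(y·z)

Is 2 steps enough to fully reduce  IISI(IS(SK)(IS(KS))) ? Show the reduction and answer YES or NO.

  start: IISI(IS(SK)(IS(KS)))
  [1] ISI(IS(SK)(IS(KS)))
  [2] SI(IS(SK)(IS(KS)))

Answer: NO — after 2 steps the term is SI(IS(SK)(IS(KS))), not yet normal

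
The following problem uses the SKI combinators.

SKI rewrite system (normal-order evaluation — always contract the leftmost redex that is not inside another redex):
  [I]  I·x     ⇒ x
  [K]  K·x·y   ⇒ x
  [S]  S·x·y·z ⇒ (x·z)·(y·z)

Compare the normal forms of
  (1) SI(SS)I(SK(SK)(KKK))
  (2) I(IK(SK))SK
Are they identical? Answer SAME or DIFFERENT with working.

Term A:
  start: SI(SS)I(SK(SK)(KKK))
  step 1: II(SSI)(SK(SK)(KKK))
  step 2: I(SSI)(SK(SK)(KKK))
  step 3: SSI(SK(SK)(KKK))
  step 4: S(SK(SK)(KKK))(I(SK(SK)(KKK)))
  step 5: S(K(KKK)(SK(KKK)))(I(SK(SK)(KKK)))
  step 6: S(KKK)(I(SK(SK)(KKK)))
  step 7: SK(I(SK(SK)(KKK)))
  step 8: SK(SK(SK)(KKK))
  step 9: SK(K(KKK)(SK(KKK)))
  step 10: SK(KKK)
  step 11: SKK

Term B:
  start: I(IK(SK))SK
  step 1: IK(SK)SK
  step 2: K(SK)SK
  step 3: SKK

Answer: SAME — A ⇓ SKK, B ⇓ SKK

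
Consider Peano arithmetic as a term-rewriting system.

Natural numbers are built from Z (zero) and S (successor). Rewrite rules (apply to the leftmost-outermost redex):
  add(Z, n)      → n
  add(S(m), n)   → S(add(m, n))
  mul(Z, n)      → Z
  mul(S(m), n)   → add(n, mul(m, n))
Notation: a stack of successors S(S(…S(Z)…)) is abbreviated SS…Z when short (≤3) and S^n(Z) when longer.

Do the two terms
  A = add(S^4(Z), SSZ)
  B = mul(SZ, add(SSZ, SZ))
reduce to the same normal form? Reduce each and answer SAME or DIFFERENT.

Answer: DIFFERENT — A ⇓ S^6(Z), B ⇓ SSSZ

Derivation:
Term A:
  start: add(S^4(Z), SSZ)
  →1  S(add(SSSZ, SSZ))
  →2  S(S(add(SSZ, SSZ)))
  →3  S(S(S(add(SZ, SSZ))))
  →4  S(S(S(S(add(Z, SSZ)))))
  →5  S^6(Z)

Term B:
  start: mul(SZ, add(SSZ, SZ))
  →1  add(add(SSZ, SZ), mul(Z, add(SSZ, SZ)))
  →2  add(S(add(SZ, SZ)), mul(Z, add(SSZ, SZ)))
  →3  S(add(add(SZ, SZ), mul(Z, add(SSZ, SZ))))
  →4  S(add(S(add(Z, SZ)), mul(Z, add(SSZ, SZ))))
  →5  S(S(add(add(Z, SZ), mul(Z, add(SSZ, SZ)))))
  →6  S(S(add(SZ, mul(Z, add(SSZ, SZ)))))
  →7  S(S(S(add(Z, mul(Z, add(SSZ, SZ))))))
  →8  S(S(S(mul(Z, add(SSZ, SZ)))))
  →9  SSSZ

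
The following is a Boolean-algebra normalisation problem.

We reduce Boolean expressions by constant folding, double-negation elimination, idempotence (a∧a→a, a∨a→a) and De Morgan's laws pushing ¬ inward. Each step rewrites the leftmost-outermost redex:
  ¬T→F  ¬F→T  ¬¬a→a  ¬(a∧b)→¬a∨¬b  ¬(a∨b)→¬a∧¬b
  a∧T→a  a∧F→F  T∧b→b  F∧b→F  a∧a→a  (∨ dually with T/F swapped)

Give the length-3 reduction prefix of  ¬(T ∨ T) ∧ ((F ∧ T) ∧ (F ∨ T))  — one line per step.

Answer: after 3 steps: F ∧ ((F ∧ T) ∧ (F ∨ T))

Working:
  start: ¬(T ∨ T) ∧ ((F ∧ T) ∧ (F ∨ T))
  →1  (¬T ∧ ¬T) ∧ ((F ∧ T) ∧ (F ∨ T))
  →2  ¬T ∧ ((F ∧ T) ∧ (F ∨ T))
  →3  F ∧ ((F ∧ T) ∧ (F ∨ T))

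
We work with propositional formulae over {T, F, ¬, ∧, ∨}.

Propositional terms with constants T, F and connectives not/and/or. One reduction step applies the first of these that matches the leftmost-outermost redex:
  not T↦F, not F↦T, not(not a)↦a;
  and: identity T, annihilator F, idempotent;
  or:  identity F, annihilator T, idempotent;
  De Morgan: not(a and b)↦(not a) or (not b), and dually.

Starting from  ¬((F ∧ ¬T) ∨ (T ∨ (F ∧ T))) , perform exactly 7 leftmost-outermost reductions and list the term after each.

Answer: after 7 steps: F ∧ ¬(F ∧ T)

Reduction:
  start: ¬((F ∧ ¬T) ∨ (T ∨ (F ∧ T)))
  step 1: ¬(F ∧ ¬T) ∧ ¬(T ∨ (F ∧ T))
  step 2: (¬F ∨ ¬¬T) ∧ ¬(T ∨ (F ∧ T))
  step 3: (T ∨ ¬¬T) ∧ ¬(T ∨ (F ∧ T))
  step 4: T ∧ ¬(T ∨ (F ∧ T))
  step 5: ¬(T ∨ (F ∧ T))
  step 6: ¬T ∧ ¬(F ∧ T)
  step 7: F ∧ ¬(F ∧ T)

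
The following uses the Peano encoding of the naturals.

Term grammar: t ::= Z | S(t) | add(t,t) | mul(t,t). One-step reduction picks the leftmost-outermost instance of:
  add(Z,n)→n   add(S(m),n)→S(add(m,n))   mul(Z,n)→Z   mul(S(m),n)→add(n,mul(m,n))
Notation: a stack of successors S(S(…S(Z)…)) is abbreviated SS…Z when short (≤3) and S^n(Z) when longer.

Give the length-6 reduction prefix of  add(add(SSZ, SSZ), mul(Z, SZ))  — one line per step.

Answer: after 6 steps: S(S(S(add(SZ, mul(Z, SZ)))))

Working:
  start: add(add(SSZ, SSZ), mul(Z, SZ))
  step 1: add(S(add(SZ, SSZ)), mul(Z, SZ))
  step 2: S(add(add(SZ, SSZ), mul(Z, SZ)))
  step 3: S(add(S(add(Z, SSZ)), mul(Z, SZ)))
  step 4: S(S(add(add(Z, SSZ), mul(Z, SZ))))
  step 5: S(S(add(SSZ, mul(Z, SZ))))
  step 6: S(S(S(add(SZ, mul(Z, SZ)))))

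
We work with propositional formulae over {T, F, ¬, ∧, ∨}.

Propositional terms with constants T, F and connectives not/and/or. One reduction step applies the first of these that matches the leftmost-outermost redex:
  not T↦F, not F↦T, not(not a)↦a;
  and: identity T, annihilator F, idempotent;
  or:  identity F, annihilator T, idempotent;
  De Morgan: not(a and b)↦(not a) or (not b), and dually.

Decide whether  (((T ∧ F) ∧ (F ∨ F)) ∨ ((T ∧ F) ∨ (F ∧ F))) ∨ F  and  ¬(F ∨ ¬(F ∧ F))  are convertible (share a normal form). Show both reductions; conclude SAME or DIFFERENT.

Answer: SAME — A ⇓ F, B ⇓ F

Derivation:
Term A:
  start: (((T ∧ F) ∧ (F ∨ F)) ∨ ((T ∧ F) ∨ (F ∧ F))) ∨ F
  step 1: ((T ∧ F) ∧ (F ∨ F)) ∨ ((T ∧ F) ∨ (F ∧ F))
  step 2: (F ∧ (F ∨ F)) ∨ ((T ∧ F) ∨ (F ∧ F))
  step 3: F ∨ ((T ∧ F) ∨ (F ∧ F))
  step 4: (T ∧ F) ∨ (F ∧ F)
  step 5: F ∨ (F ∧ F)
  step 6: F ∧ F
  step 7: F

Term B:
  start: ¬(F ∨ ¬(F ∧ F))
  step 1: ¬F ∧ ¬¬(F ∧ F)
  step 2: T ∧ ¬¬(F ∧ F)
  step 3: ¬¬(F ∧ F)
  step 4: F ∧ F
  step 5: F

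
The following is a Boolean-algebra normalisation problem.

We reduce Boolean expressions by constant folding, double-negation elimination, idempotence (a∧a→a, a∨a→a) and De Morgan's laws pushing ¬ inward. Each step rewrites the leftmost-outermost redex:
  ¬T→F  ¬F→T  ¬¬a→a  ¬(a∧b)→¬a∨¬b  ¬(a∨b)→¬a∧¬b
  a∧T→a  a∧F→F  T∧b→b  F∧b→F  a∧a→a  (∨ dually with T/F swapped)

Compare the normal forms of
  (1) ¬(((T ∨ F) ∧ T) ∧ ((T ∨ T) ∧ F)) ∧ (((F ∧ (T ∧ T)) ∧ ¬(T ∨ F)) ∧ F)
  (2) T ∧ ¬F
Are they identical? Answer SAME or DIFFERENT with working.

Answer: DIFFERENT — A ⇓ F, B ⇓ T

Working:
Term A:
  start: ¬(((T ∨ F) ∧ T) ∧ ((T ∨ T) ∧ F)) ∧ (((F ∧ (T ∧ T)) ∧ ¬(T ∨ F)) ∧ F)
  [1] (¬((T ∨ F) ∧ T) ∨ ¬((T ∨ T) ∧ F)) ∧ (((F ∧ (T ∧ T)) ∧ ¬(T ∨ F)) ∧ F)
  [2] ((¬(T ∨ F) ∨ ¬T) ∨ ¬((T ∨ T) ∧ F)) ∧ (((F ∧ (T ∧ T)) ∧ ¬(T ∨ F)) ∧ F)
  [3] (((¬T ∧ ¬F) ∨ ¬T) ∨ ¬((T ∨ T) ∧ F)) ∧ (((F ∧ (T ∧ T)) ∧ ¬(T ∨ F)) ∧ F)
  [4] (((F ∧ ¬F) ∨ ¬T) ∨ ¬((T ∨ T) ∧ F)) ∧ (((F ∧ (T ∧ T)) ∧ ¬(T ∨ F)) ∧ F)
  [5] ((F ∨ ¬T) ∨ ¬((T ∨ T) ∧ F)) ∧ (((F ∧ (T ∧ T)) ∧ ¬(T ∨ F)) ∧ F)
  [6] (¬T ∨ ¬((T ∨ T) ∧ F)) ∧ (((F ∧ (T ∧ T)) ∧ ¬(T ∨ F)) ∧ F)
  [7] (F ∨ ¬((T ∨ T) ∧ F)) ∧ (((F ∧ (T ∧ T)) ∧ ¬(T ∨ F)) ∧ F)
  [8] ¬((T ∨ T) ∧ F) ∧ (((F ∧ (T ∧ T)) ∧ ¬(T ∨ F)) ∧ F)
  [9] (¬(T ∨ T) ∨ ¬F) ∧ (((F ∧ (T ∧ T)) ∧ ¬(T ∨ F)) ∧ F)
  [10] ((¬T ∧ ¬T) ∨ ¬F) ∧ (((F ∧ (T ∧ T)) ∧ ¬(T ∨ F)) ∧ F)
  [11] (¬T ∨ ¬F) ∧ (((F ∧ (T ∧ T)) ∧ ¬(T ∨ F)) ∧ F)
  [12] (F ∨ ¬F) ∧ (((F ∧ (T ∧ T)) ∧ ¬(T ∨ F)) ∧ F)
  [13] ¬F ∧ (((F ∧ (T ∧ T)) ∧ ¬(T ∨ F)) ∧ F)
  [14] T ∧ (((F ∧ (T ∧ T)) ∧ ¬(T ∨ F)) ∧ F)
  [15] ((F ∧ (T ∧ T)) ∧ ¬(T ∨ F)) ∧ F
  [16] F

Term B:
  start: T ∧ ¬F
  [1] ¬F
  [2] T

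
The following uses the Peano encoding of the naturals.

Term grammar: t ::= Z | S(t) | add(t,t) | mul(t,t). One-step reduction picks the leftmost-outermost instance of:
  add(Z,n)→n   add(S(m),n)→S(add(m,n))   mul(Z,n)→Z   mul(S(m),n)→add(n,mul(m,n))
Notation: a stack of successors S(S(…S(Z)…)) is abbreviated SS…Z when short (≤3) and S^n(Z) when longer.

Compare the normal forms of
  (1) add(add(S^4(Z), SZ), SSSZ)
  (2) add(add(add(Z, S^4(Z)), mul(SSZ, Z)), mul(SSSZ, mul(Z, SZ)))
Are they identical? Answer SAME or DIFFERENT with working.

Term A:
  start: add(add(S^4(Z), SZ), SSSZ)
  [1] add(S(add(SSSZ, SZ)), SSSZ)
  [2] S(add(add(SSSZ, SZ), SSSZ))
  [3] S(add(S(add(SSZ, SZ)), SSSZ))
  [4] S(S(add(add(SSZ, SZ), SSSZ)))
  [5] S(S(add(S(add(SZ, SZ)), SSSZ)))
  [6] S(S(S(add(add(SZ, SZ), SSSZ))))
  [7] S(S(S(add(S(add(Z, SZ)), SSSZ))))
  [8] S(S(S(S(add(add(Z, SZ), SSSZ)))))
  [9] S(S(S(S(add(SZ, SSSZ)))))
  [10] S(S(S(S(S(add(Z, SSSZ))))))
  [11] S^8(Z)

Term B:
  start: add(add(add(Z, S^4(Z)), mul(SSZ, Z)), mul(SSSZ, mul(Z, SZ)))
  [1] add(add(S^4(Z), mul(SSZ, Z)), mul(SSSZ, mul(Z, SZ)))
  [2] add(S(add(SSSZ, mul(SSZ, Z))), mul(SSSZ, mul(Z, SZ)))
  [3] S(add(add(SSSZ, mul(SSZ, Z)), mul(SSSZ, mul(Z, SZ))))
  [4] S(add(S(add(SSZ, mul(SSZ, Z))), mul(SSSZ, mul(Z, SZ))))
  [5] S(S(add(add(SSZ, mul(SSZ, Z)), mul(SSSZ, mul(Z, SZ)))))
  [6] S(S(add(S(add(SZ, mul(SSZ, Z))), mul(SSSZ, mul(Z, SZ)))))
  [7] S(S(S(add(add(SZ, mul(SSZ, Z)), mul(SSSZ, mul(Z, SZ))))))
  [8] S(S(S(add(S(add(Z, mul(SSZ, Z))), mul(SSSZ, mul(Z, SZ))))))
  [9] S(S(S(S(add(add(Z, mul(SSZ, Z)), mul(SSSZ, mul(Z, SZ)))))))
  [10] S(S(S(S(add(mul(SSZ, Z), mul(SSSZ, mul(Z, SZ)))))))
  [11] S(S(S(S(add(add(Z, mul(SZ, Z)), mul(SSSZ, mul(Z, SZ)))))))
  [12] S(S(S(S(add(mul(SZ, Z), mul(SSSZ, mul(Z, SZ)))))))
  [13] S(S(S(S(add(add(Z, mul(Z, Z)), mul(SSSZ, mul(Z, SZ)))))))
  [14] S(S(S(S(add(mul(Z, Z), mul(SSSZ, mul(Z, SZ)))))))
  [15] S(S(S(S(add(Z, mul(SSSZ, mul(Z, SZ)))))))
  [16] S(S(S(S(mul(SSSZ, mul(Z, SZ))))))
  [17] S(S(S(S(add(mul(Z, SZ), mul(SSZ, mul(Z, SZ)))))))
  [18] S(S(S(S(add(Z, mul(SSZ, mul(Z, SZ)))))))
  [19] S(S(S(S(mul(SSZ, mul(Z, SZ))))))
  [20] S(S(S(S(add(mul(Z, SZ), mul(SZ, mul(Z, SZ)))))))
  [21] S(S(S(S(add(Z, mul(SZ, mul(Z, SZ)))))))
  [22] S(S(S(S(mul(SZ, mul(Z, SZ))))))
  [23] S(S(S(S(add(mul(Z, SZ), mul(Z, mul(Z, SZ)))))))
  [24] S(S(S(S(add(Z, mul(Z, mul(Z, SZ)))))))
  [25] S(S(S(S(mul(Z, mul(Z, SZ))))))
  [26] S^4(Z)

Answer: DIFFERENT — A ⇓ S^8(Z), B ⇓ S^4(Z)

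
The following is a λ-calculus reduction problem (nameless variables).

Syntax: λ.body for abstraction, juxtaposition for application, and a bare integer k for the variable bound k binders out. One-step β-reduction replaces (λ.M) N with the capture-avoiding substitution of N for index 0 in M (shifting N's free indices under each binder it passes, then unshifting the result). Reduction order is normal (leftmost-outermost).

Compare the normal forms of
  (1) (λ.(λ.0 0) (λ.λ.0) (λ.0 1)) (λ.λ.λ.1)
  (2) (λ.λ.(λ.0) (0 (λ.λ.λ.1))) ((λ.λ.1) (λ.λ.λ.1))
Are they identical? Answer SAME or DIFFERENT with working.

Answer: SAME — A ⇓ λ.0 (λ.λ.λ.1), B ⇓ λ.0 (λ.λ.λ.1)

Reduction:
Term A:
  start: (λ.(λ.0 0) (λ.λ.0) (λ.0 1)) (λ.λ.λ.1)
  step 1: (λ.0 0) (λ.λ.0) (λ.0 (λ.λ.λ.1))
  step 2: (λ.λ.0) (λ.λ.0) (λ.0 (λ.λ.λ.1))
  step 3: (λ.0) (λ.0 (λ.λ.λ.1))
  step 4: λ.0 (λ.λ.λ.1)

Term B:
  start: (λ.λ.(λ.0) (0 (λ.λ.λ.1))) ((λ.λ.1) (λ.λ.λ.1))
  step 1: λ.(λ.0) (0 (λ.λ.λ.1))
  step 2: λ.0 (λ.λ.λ.1)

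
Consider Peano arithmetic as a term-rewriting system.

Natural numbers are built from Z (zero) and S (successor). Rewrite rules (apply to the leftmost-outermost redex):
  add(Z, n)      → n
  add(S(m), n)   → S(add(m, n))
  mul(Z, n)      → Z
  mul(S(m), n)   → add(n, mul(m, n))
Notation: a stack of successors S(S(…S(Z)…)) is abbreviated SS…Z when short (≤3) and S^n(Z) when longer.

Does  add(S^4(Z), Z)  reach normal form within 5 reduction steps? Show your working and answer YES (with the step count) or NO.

  start: add(S^4(Z), Z)
  →1  S(add(SSSZ, Z))
  →2  S(S(add(SSZ, Z)))
  →3  S(S(S(add(SZ, Z))))
  →4  S(S(S(S(add(Z, Z)))))
  →5  S^4(Z)

Answer: YES — reaches normal form S^4(Z) in 5 ≤ 5 steps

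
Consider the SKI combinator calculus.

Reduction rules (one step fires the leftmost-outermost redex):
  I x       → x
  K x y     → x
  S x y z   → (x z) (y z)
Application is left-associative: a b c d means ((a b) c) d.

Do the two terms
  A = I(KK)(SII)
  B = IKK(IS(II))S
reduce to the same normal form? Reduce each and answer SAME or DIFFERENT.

Term A:
  start: I(KK)(SII)
  →1  KK(SII)
  →2  K

Term B:
  start: IKK(IS(II))S
  →1  KK(IS(II))S
  →2  KS

Answer: DIFFERENT — A ⇓ K, B ⇓ KS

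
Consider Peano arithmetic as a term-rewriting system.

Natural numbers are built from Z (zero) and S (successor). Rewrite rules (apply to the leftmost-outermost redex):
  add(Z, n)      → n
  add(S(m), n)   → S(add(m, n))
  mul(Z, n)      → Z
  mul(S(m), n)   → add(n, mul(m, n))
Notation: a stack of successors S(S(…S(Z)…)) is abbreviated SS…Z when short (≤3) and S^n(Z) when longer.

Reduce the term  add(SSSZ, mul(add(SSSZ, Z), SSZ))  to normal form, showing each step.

  start: add(SSSZ, mul(add(SSSZ, Z), SSZ))
  step 1: S(add(SSZ, mul(add(SSSZ, Z), SSZ)))
  step 2: S(S(add(SZ, mul(add(SSSZ, Z), SSZ))))
  step 3: S(S(S(add(Z, mul(add(SSSZ, Z), SSZ)))))
  step 4: S(S(S(mul(add(SSSZ, Z), SSZ))))
  step 5: S(S(S(mul(S(add(SSZ, Z)), SSZ))))
  step 6: S(S(S(add(SSZ, mul(add(SSZ, Z), SSZ)))))
  step 7: S(S(S(S(add(SZ, mul(add(SSZ, Z), SSZ))))))
  step 8: S(S(S(S(S(add(Z, mul(add(SSZ, Z), SSZ)))))))
  step 9: S(S(S(S(S(mul(add(SSZ, Z), SSZ))))))
  step 10: S(S(S(S(S(mul(S(add(SZ, Z)), SSZ))))))
  step 11: S(S(S(S(S(add(SSZ, mul(add(SZ, Z), SSZ)))))))
  step 12: S(S(S(S(S(S(add(SZ, mul(add(SZ, Z), SSZ))))))))
  step 13: S(S(S(S(S(S(S(add(Z, mul(add(SZ, Z), SSZ)))))))))
  step 14: S(S(S(S(S(S(S(mul(add(SZ, Z), SSZ))))))))
  step 15: S(S(S(S(S(S(S(mul(S(add(Z, Z)), SSZ))))))))
  step 16: S(S(S(S(S(S(S(add(SSZ, mul(add(Z, Z), SSZ)))))))))
  step 17: S(S(S(S(S(S(S(S(add(SZ, mul(add(Z, Z), SSZ))))))))))
  step 18: S(S(S(S(S(S(S(S(S(add(Z, mul(add(Z, Z), SSZ)))))))))))
  step 19: S(S(S(S(S(S(S(S(S(mul(add(Z, Z), SSZ))))))))))
  step 20: S(S(S(S(S(S(S(S(S(mul(Z, SSZ))))))))))
  step 21: S^9(Z)

Answer: normal form = S^9(Z)  (in 21 steps)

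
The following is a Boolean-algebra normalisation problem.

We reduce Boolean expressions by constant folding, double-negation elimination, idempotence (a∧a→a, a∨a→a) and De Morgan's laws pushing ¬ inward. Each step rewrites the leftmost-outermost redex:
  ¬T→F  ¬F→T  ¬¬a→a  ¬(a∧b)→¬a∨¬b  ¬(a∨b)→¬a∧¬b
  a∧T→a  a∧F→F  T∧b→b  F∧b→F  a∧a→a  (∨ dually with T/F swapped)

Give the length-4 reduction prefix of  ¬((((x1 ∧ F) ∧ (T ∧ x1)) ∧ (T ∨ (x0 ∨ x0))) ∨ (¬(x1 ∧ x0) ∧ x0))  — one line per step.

  start: ¬((((x1 ∧ F) ∧ (T ∧ x1)) ∧ (T ∨ (x0 ∨ x0))) ∨ (¬(x1 ∧ x0) ∧ x0))
  →1  ¬(((x1 ∧ F) ∧ (T ∧ x1)) ∧ (T ∨ (x0 ∨ x0))) ∧ ¬(¬(x1 ∧ x0) ∧ x0)
  →2  (¬((x1 ∧ F) ∧ (T ∧ x1)) ∨ ¬(T ∨ (x0 ∨ x0))) ∧ ¬(¬(x1 ∧ x0) ∧ x0)
  →3  ((¬(x1 ∧ F) ∨ ¬(T ∧ x1)) ∨ ¬(T ∨ (x0 ∨ x0))) ∧ ¬(¬(x1 ∧ x0) ∧ x0)
  →4  (((¬x1 ∨ ¬F) ∨ ¬(T ∧ x1)) ∨ ¬(T ∨ (x0 ∨ x0))) ∧ ¬(¬(x1 ∧ x0) ∧ x0)

Answer: after 4 steps: (((¬x1 ∨ ¬F) ∨ ¬(T ∧ x1)) ∨ ¬(T ∨ (x0 ∨ x0))) ∧ ¬(¬(x1 ∧ x0) ∧ x0)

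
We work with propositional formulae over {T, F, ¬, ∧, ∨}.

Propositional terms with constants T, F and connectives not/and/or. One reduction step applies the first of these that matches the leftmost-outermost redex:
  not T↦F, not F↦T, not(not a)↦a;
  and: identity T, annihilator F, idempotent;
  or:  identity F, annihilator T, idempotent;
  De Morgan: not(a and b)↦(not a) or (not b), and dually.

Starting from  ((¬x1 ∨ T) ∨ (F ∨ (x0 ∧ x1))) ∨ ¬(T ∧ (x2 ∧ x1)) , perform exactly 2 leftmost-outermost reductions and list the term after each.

  start: ((¬x1 ∨ T) ∨ (F ∨ (x0 ∧ x1))) ∨ ¬(T ∧ (x2 ∧ x1))
  [1] (T ∨ (F ∨ (x0 ∧ x1))) ∨ ¬(T ∧ (x2 ∧ x1))
  [2] T ∨ ¬(T ∧ (x2 ∧ x1))

Answer: after 2 steps: T ∨ ¬(T ∧ (x2 ∧ x1))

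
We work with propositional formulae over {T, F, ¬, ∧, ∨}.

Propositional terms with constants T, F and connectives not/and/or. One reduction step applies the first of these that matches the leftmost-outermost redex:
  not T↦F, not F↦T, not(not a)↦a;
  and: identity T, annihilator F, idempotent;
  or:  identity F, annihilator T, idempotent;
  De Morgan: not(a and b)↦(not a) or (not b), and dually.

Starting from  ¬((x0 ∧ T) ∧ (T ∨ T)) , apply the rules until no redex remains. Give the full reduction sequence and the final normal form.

Answer: normal form = ¬x0  (in 8 steps)

Derivation:
  start: ¬((x0 ∧ T) ∧ (T ∨ T))
  →1  ¬(x0 ∧ T) ∨ ¬(T ∨ T)
  →2  (¬x0 ∨ ¬T) ∨ ¬(T ∨ T)
  →3  (¬x0 ∨ F) ∨ ¬(T ∨ T)
  →4  ¬x0 ∨ ¬(T ∨ T)
  →5  ¬x0 ∨ (¬T ∧ ¬T)
  →6  ¬x0 ∨ ¬T
  →7  ¬x0 ∨ F
  →8  ¬x0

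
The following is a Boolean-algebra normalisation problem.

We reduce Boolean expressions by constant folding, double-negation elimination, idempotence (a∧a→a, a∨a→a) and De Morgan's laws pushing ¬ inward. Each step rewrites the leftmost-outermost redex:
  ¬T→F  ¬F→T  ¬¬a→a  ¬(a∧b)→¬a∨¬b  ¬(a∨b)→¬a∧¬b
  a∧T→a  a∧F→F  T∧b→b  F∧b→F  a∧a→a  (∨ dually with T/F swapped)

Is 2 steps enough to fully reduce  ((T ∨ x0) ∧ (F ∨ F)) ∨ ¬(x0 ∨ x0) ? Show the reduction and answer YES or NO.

  start: ((T ∨ x0) ∧ (F ∨ F)) ∨ ¬(x0 ∨ x0)
  →1  (T ∧ (F ∨ F)) ∨ ¬(x0 ∨ x0)
  →2  (F ∨ F) ∨ ¬(x0 ∨ x0)

Answer: NO — after 2 steps the term is (F ∨ F) ∨ ¬(x0 ∨ x0), not yet normal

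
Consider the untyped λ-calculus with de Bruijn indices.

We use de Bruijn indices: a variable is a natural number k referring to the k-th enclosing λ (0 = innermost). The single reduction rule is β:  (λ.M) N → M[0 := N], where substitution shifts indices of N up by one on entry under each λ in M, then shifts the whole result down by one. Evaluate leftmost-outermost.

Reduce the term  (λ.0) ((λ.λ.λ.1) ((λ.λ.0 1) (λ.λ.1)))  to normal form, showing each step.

Answer: normal form = λ.λ.1  (in 2 steps)

Working:
  start: (λ.0) ((λ.λ.λ.1) ((λ.λ.0 1) (λ.λ.1)))
  step 1: (λ.λ.λ.1) ((λ.λ.0 1) (λ.λ.1))
  step 2: λ.λ.1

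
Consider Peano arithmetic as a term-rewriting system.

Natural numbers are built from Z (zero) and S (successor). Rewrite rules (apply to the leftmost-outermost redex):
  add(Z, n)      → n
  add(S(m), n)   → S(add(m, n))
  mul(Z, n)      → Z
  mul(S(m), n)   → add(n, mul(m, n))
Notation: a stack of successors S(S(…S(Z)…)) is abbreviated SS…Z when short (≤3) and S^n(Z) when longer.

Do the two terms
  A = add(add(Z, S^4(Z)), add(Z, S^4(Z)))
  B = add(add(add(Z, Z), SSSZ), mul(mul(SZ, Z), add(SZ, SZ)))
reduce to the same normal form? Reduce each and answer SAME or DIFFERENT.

Term A:
  start: add(add(Z, S^4(Z)), add(Z, S^4(Z)))
  step 1: add(S^4(Z), add(Z, S^4(Z)))
  step 2: S(add(SSSZ, add(Z, S^4(Z))))
  step 3: S(S(add(SSZ, add(Z, S^4(Z)))))
  step 4: S(S(S(add(SZ, add(Z, S^4(Z))))))
  step 5: S(S(S(S(add(Z, add(Z, S^4(Z)))))))
  step 6: S(S(S(S(add(Z, S^4(Z))))))
  step 7: S^8(Z)

Term B:
  start: add(add(add(Z, Z), SSSZ), mul(mul(SZ, Z), add(SZ, SZ)))
  step 1: add(add(Z, SSSZ), mul(mul(SZ, Z), add(SZ, SZ)))
  step 2: add(SSSZ, mul(mul(SZ, Z), add(SZ, SZ)))
  step 3: S(add(SSZ, mul(mul(SZ, Z), add(SZ, SZ))))
  step 4: S(S(add(SZ, mul(mul(SZ, Z), add(SZ, SZ)))))
  step 5: S(S(S(add(Z, mul(mul(SZ, Z), add(SZ, SZ))))))
  step 6: S(S(S(mul(mul(SZ, Z), add(SZ, SZ)))))
  step 7: S(S(S(mul(add(Z, mul(Z, Z)), add(SZ, SZ)))))
  step 8: S(S(S(mul(mul(Z, Z), add(SZ, SZ)))))
  step 9: S(S(S(mul(Z, add(SZ, SZ)))))
  step 10: SSSZ

Answer: DIFFERENT — A ⇓ S^8(Z), B ⇓ SSSZ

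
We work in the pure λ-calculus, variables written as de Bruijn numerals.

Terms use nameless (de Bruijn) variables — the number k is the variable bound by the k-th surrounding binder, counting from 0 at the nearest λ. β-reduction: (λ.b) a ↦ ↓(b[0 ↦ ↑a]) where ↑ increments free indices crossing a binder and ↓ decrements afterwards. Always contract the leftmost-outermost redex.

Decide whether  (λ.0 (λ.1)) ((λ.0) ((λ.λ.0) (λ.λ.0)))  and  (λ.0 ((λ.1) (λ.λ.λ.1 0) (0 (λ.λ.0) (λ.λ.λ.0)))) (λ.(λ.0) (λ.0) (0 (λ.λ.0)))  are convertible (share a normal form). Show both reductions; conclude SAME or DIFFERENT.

Answer: DIFFERENT — A ⇓ λ.λ.0, B ⇓ λ.0

Derivation:
Term A:
  start: (λ.0 (λ.1)) ((λ.0) ((λ.λ.0) (λ.λ.0)))
  step 1: (λ.0) ((λ.λ.0) (λ.λ.0)) (λ.(λ.0) ((λ.λ.0) (λ.λ.0)))
  step 2: (λ.λ.0) (λ.λ.0) (λ.(λ.0) ((λ.λ.0) (λ.λ.0)))
  step 3: (λ.0) (λ.(λ.0) ((λ.λ.0) (λ.λ.0)))
  step 4: λ.(λ.0) ((λ.λ.0) (λ.λ.0))
  step 5: λ.(λ.λ.0) (λ.λ.0)
  step 6: λ.λ.0

Term B:
  start: (λ.0 ((λ.1) (λ.λ.λ.1 0) (0 (λ.λ.0) (λ.λ.λ.0)))) (λ.(λ.0) (λ.0) (0 (λ.λ.0)))
  step 1: (λ.(λ.0) (λ.0) (0 (λ.λ.0))) ((λ.λ.(λ.0) (λ.0) (0 (λ.λ.0))) (λ.λ.λ.1 0) ((λ.(λ.0) (λ.0) (0 (λ.λ.0))) (λ.λ.0) (λ.λ.λ.0)))
  step 2: (λ.0) (λ.0) ((λ.λ.(λ.0) (λ.0) (0 (λ.λ.0))) (λ.λ.λ.1 0) ((λ.(λ.0) (λ.0) (0 (λ.λ.0))) (λ.λ.0) (λ.λ.λ.0)) (λ.λ.0))
  step 3: (λ.0) ((λ.λ.(λ.0) (λ.0) (0 (λ.λ.0))) (λ.λ.λ.1 0) ((λ.(λ.0) (λ.0) (0 (λ.λ.0))) (λ.λ.0) (λ.λ.λ.0)) (λ.λ.0))
  step 4: (λ.λ.(λ.0) (λ.0) (0 (λ.λ.0))) (λ.λ.λ.1 0) ((λ.(λ.0) (λ.0) (0 (λ.λ.0))) (λ.λ.0) (λ.λ.λ.0)) (λ.λ.0)
  step 5: (λ.(λ.0) (λ.0) (0 (λ.λ.0))) ((λ.(λ.0) (λ.0) (0 (λ.λ.0))) (λ.λ.0) (λ.λ.λ.0)) (λ.λ.0)
  step 6: (λ.0) (λ.0) ((λ.(λ.0) (λ.0) (0 (λ.λ.0))) (λ.λ.0) (λ.λ.λ.0) (λ.λ.0)) (λ.λ.0)
  step 7: (λ.0) ((λ.(λ.0) (λ.0) (0 (λ.λ.0))) (λ.λ.0) (λ.λ.λ.0) (λ.λ.0)) (λ.λ.0)
  step 8: (λ.(λ.0) (λ.0) (0 (λ.λ.0))) (λ.λ.0) (λ.λ.λ.0) (λ.λ.0) (λ.λ.0)
  step 9: (λ.0) (λ.0) ((λ.λ.0) (λ.λ.0)) (λ.λ.λ.0) (λ.λ.0) (λ.λ.0)
  step 10: (λ.0) ((λ.λ.0) (λ.λ.0)) (λ.λ.λ.0) (λ.λ.0) (λ.λ.0)
  step 11: (λ.λ.0) (λ.λ.0) (λ.λ.λ.0) (λ.λ.0) (λ.λ.0)
  step 12: (λ.0) (λ.λ.λ.0) (λ.λ.0) (λ.λ.0)
  step 13: (λ.λ.λ.0) (λ.λ.0) (λ.λ.0)
  step 14: (λ.λ.0) (λ.λ.0)
  step 15: λ.0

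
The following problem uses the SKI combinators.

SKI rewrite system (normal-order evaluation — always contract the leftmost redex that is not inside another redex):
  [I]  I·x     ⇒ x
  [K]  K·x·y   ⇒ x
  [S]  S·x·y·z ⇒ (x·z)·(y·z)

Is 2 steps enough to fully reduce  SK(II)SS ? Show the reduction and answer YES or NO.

Answer: YES — reaches normal form SS in 2 ≤ 2 steps

Working:
  start: SK(II)SS
  [1] KS(IIS)S
  [2] SS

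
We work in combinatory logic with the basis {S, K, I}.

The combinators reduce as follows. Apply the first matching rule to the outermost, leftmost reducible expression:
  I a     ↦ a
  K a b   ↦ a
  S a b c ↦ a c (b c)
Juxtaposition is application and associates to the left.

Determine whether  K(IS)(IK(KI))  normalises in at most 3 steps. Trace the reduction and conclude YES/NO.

  start: K(IS)(IK(KI))
  step 1: IS
  step 2: S

Answer: YES — reaches normal form S in 2 ≤ 3 steps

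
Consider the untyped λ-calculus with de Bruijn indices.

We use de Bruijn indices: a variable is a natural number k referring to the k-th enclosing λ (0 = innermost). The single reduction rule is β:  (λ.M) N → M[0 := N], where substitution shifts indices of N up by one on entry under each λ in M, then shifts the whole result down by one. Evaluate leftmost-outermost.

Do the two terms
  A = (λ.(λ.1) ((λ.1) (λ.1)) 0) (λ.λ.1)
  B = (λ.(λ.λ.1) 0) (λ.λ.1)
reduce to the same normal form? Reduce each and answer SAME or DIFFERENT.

Term A:
  start: (λ.(λ.1) ((λ.1) (λ.1)) 0) (λ.λ.1)
  →1  (λ.λ.λ.1) ((λ.λ.λ.1) (λ.λ.λ.1)) (λ.λ.1)
  →2  (λ.λ.1) (λ.λ.1)
  →3  λ.λ.λ.1

Term B:
  start: (λ.(λ.λ.1) 0) (λ.λ.1)
  →1  (λ.λ.1) (λ.λ.1)
  →2  λ.λ.λ.1

Answer: SAME — A ⇓ λ.λ.λ.1, B ⇓ λ.λ.λ.1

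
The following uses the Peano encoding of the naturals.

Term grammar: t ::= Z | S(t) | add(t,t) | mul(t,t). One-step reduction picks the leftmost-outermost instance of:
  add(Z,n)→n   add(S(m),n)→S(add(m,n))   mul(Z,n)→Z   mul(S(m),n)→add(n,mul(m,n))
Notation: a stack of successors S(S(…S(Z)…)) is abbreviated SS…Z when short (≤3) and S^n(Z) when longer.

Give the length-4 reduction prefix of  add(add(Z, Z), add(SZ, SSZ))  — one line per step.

  start: add(add(Z, Z), add(SZ, SSZ))
  step 1: add(Z, add(SZ, SSZ))
  step 2: add(SZ, SSZ)
  step 3: S(add(Z, SSZ))
  step 4: SSSZ

Answer: after 4 steps: SSSZ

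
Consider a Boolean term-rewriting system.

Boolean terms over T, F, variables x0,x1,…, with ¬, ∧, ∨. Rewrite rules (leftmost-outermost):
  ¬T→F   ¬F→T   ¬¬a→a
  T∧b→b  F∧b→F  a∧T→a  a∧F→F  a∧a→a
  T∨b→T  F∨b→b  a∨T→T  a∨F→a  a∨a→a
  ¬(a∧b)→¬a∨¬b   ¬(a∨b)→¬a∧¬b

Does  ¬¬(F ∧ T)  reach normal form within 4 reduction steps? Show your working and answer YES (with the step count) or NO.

Answer: YES — reaches normal form F in 2 ≤ 4 steps

Derivation:
  start: ¬¬(F ∧ T)
  [1] F ∧ T
  [2] F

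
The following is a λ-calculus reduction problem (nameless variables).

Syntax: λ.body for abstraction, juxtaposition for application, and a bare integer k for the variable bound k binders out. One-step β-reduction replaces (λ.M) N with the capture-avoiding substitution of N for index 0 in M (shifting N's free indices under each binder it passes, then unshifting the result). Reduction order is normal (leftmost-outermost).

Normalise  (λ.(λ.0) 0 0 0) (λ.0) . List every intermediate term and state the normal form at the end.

  start: (λ.(λ.0) 0 0 0) (λ.0)
  step 1: (λ.0) (λ.0) (λ.0) (λ.0)
  step 2: (λ.0) (λ.0) (λ.0)
  step 3: (λ.0) (λ.0)
  step 4: λ.0

Answer: normal form = λ.0  (in 4 steps)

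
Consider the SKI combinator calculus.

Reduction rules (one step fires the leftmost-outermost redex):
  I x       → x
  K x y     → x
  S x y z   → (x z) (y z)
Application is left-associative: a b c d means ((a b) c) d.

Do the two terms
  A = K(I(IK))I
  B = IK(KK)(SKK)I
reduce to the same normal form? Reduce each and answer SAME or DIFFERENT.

Answer: SAME — A ⇓ K, B ⇓ K

Derivation:
Term A:
  start: K(I(IK))I
  step 1: I(IK)
  step 2: IK
  step 3: K

Term B:
  start: IK(KK)(SKK)I
  step 1: K(KK)(SKK)I
  step 2: KKI
  step 3: K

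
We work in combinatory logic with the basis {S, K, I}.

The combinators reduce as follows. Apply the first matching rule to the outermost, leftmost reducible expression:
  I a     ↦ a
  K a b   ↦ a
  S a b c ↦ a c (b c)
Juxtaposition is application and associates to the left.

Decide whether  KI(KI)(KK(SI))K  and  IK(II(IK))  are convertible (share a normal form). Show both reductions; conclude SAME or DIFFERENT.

Term A:
  start: KI(KI)(KK(SI))K
  →1  I(KK(SI))K
  →2  KK(SI)K
  →3  KK

Term B:
  start: IK(II(IK))
  →1  K(II(IK))
  →2  K(I(IK))
  →3  K(IK)
  →4  KK

Answer: SAME — A ⇓ KK, B ⇓ KK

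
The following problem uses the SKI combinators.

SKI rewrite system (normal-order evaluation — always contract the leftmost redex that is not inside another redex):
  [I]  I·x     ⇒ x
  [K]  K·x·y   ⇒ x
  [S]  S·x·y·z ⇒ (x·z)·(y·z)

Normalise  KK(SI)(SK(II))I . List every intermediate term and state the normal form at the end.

  start: KK(SI)(SK(II))I
  →1  K(SK(II))I
  →2  SK(II)
  →3  SKI

Answer: normal form = SKI  (in 3 steps)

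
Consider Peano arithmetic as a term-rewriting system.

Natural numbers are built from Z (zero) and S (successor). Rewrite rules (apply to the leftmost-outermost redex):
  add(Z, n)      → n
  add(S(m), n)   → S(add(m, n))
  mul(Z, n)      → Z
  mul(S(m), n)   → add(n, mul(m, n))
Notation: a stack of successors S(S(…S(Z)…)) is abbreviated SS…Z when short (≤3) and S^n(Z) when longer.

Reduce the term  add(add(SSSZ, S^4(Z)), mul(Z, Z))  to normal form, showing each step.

Answer: normal form = S^7(Z)  (in 13 steps)

Derivation:
  start: add(add(SSSZ, S^4(Z)), mul(Z, Z))
  step 1: add(S(add(SSZ, S^4(Z))), mul(Z, Z))
  step 2: S(add(add(SSZ, S^4(Z)), mul(Z, Z)))
  step 3: S(add(S(add(SZ, S^4(Z))), mul(Z, Z)))
  step 4: S(S(add(add(SZ, S^4(Z)), mul(Z, Z))))
  step 5: S(S(add(S(add(Z, S^4(Z))), mul(Z, Z))))
  step 6: S(S(S(add(add(Z, S^4(Z)), mul(Z, Z)))))
  step 7: S(S(S(add(S^4(Z), mul(Z, Z)))))
  step 8: S(S(S(S(add(SSSZ, mul(Z, Z))))))
  step 9: S(S(S(S(S(add(SSZ, mul(Z, Z)))))))
  step 10: S(S(S(S(S(S(add(SZ, mul(Z, Z))))))))
  step 11: S(S(S(S(S(S(S(add(Z, mul(Z, Z)))))))))
  step 12: S(S(S(S(S(S(S(mul(Z, Z))))))))
  step 13: S^7(Z)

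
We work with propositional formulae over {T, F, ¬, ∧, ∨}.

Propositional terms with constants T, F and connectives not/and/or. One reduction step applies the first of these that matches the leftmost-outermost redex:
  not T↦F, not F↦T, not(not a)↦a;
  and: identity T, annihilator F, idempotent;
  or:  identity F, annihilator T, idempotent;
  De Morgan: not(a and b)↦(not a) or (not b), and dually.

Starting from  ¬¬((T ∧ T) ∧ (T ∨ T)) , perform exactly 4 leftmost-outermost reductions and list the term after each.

  start: ¬¬((T ∧ T) ∧ (T ∨ T))
  step 1: (T ∧ T) ∧ (T ∨ T)
  step 2: T ∧ (T ∨ T)
  step 3: T ∨ T
  step 4: T

Answer: after 4 steps: T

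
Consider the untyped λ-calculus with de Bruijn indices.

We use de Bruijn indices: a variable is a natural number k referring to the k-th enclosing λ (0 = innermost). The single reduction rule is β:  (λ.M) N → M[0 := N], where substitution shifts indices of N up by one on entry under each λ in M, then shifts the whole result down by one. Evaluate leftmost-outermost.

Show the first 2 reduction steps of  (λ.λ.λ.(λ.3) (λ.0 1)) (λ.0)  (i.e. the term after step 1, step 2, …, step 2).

  start: (λ.λ.λ.(λ.3) (λ.0 1)) (λ.0)
  [1] λ.λ.(λ.λ.0) (λ.0 1)
  [2] λ.λ.λ.0

Answer: after 2 steps: λ.λ.λ.0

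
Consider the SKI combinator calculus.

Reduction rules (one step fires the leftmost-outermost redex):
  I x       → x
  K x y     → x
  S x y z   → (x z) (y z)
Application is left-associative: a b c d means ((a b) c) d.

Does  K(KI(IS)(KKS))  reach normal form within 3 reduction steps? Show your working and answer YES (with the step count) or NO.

  start: K(KI(IS)(KKS))
  [1] K(I(KKS))
  [2] K(KKS)
  [3] KK

Answer: YES — reaches normal form KK in 3 ≤ 3 steps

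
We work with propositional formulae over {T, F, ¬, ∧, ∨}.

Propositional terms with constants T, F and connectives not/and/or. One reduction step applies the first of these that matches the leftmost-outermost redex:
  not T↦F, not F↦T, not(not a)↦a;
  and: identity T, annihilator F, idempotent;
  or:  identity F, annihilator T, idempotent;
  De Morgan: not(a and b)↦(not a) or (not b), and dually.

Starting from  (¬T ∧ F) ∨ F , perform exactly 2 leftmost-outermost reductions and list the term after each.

  start: (¬T ∧ F) ∨ F
  [1] ¬T ∧ F
  [2] F

Answer: after 2 steps: F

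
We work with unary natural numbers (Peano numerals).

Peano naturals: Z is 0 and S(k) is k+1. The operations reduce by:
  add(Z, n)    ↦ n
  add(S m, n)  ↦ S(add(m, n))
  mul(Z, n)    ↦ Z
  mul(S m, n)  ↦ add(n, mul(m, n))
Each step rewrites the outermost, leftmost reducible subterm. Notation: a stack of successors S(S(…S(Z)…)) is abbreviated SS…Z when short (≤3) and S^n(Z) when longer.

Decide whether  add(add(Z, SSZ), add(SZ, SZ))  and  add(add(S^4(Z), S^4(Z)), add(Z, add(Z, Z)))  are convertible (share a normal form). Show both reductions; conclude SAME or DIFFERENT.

Answer: DIFFERENT — A ⇓ S^4(Z), B ⇓ S^8(Z)

Derivation:
Term A:
  start: add(add(Z, SSZ), add(SZ, SZ))
  [1] add(SSZ, add(SZ, SZ))
  [2] S(add(SZ, add(SZ, SZ)))
  [3] S(S(add(Z, add(SZ, SZ))))
  [4] S(S(add(SZ, SZ)))
  [5] S(S(S(add(Z, SZ))))
  [6] S^4(Z)

Term B:
  start: add(add(S^4(Z), S^4(Z)), add(Z, add(Z, Z)))
  [1] add(S(add(SSSZ, S^4(Z))), add(Z, add(Z, Z)))
  [2] S(add(add(SSSZ, S^4(Z)), add(Z, add(Z, Z))))
  [3] S(add(S(add(SSZ, S^4(Z))), add(Z, add(Z, Z))))
  [4] S(S(add(add(SSZ, S^4(Z)), add(Z, add(Z, Z)))))
  [5] S(S(add(S(add(SZ, S^4(Z))), add(Z, add(Z, Z)))))
  [6] S(S(S(add(add(SZ, S^4(Z)), add(Z, add(Z, Z))))))
  [7] S(S(S(add(S(add(Z, S^4(Z))), add(Z, add(Z, Z))))))
  [8] S(S(S(S(add(add(Z, S^4(Z)), add(Z, add(Z, Z)))))))
  [9] S(S(S(S(add(S^4(Z), add(Z, add(Z, Z)))))))
  [10] S(S(S(S(S(add(SSSZ, add(Z, add(Z, Z))))))))
  [11] S(S(S(S(S(S(add(SSZ, add(Z, add(Z, Z)))))))))
  [12] S(S(S(S(S(S(S(add(SZ, add(Z, add(Z, Z))))))))))
  [13] S(S(S(S(S(S(S(S(add(Z, add(Z, add(Z, Z)))))))))))
  [14] S(S(S(S(S(S(S(S(add(Z, add(Z, Z))))))))))
  [15] S(S(S(S(S(S(S(S(add(Z, Z)))))))))
  [16] S^8(Z)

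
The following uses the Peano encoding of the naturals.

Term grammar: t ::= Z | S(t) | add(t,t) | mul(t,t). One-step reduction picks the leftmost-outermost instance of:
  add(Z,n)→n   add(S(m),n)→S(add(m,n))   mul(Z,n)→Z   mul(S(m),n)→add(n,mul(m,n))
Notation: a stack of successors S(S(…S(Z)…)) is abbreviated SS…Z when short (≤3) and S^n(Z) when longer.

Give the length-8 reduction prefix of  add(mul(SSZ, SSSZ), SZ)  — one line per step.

Answer: after 8 steps: S(S(S(add(mul(SZ, SSSZ), SZ))))

Working:
  start: add(mul(SSZ, SSSZ), SZ)
  [1] add(add(SSSZ, mul(SZ, SSSZ)), SZ)
  [2] add(S(add(SSZ, mul(SZ, SSSZ))), SZ)
  [3] S(add(add(SSZ, mul(SZ, SSSZ)), SZ))
  [4] S(add(S(add(SZ, mul(SZ, SSSZ))), SZ))
  [5] S(S(add(add(SZ, mul(SZ, SSSZ)), SZ)))
  [6] S(S(add(S(add(Z, mul(SZ, SSSZ))), SZ)))
  [7] S(S(S(add(add(Z, mul(SZ, SSSZ)), SZ))))
  [8] S(S(S(add(mul(SZ, SSSZ), SZ))))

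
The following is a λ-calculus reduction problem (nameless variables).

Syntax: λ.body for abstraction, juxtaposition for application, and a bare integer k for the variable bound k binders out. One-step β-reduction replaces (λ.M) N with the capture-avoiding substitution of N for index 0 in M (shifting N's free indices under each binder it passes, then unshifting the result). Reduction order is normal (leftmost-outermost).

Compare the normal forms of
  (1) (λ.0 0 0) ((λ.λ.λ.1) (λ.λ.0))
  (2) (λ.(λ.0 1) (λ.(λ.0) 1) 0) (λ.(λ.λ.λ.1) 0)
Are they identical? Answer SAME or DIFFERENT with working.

Answer: SAME — A ⇓ λ.λ.1, B ⇓ λ.λ.1

Derivation:
Term A:
  start: (λ.0 0 0) ((λ.λ.λ.1) (λ.λ.0))
  →1  (λ.λ.λ.1) (λ.λ.0) ((λ.λ.λ.1) (λ.λ.0)) ((λ.λ.λ.1) (λ.λ.0))
  →2  (λ.λ.1) ((λ.λ.λ.1) (λ.λ.0)) ((λ.λ.λ.1) (λ.λ.0))
  →3  (λ.(λ.λ.λ.1) (λ.λ.0)) ((λ.λ.λ.1) (λ.λ.0))
  →4  (λ.λ.λ.1) (λ.λ.0)
  →5  λ.λ.1

Term B:
  start: (λ.(λ.0 1) (λ.(λ.0) 1) 0) (λ.(λ.λ.λ.1) 0)
  →1  (λ.0 (λ.(λ.λ.λ.1) 0)) (λ.(λ.0) (λ.(λ.λ.λ.1) 0)) (λ.(λ.λ.λ.1) 0)
  →2  (λ.(λ.0) (λ.(λ.λ.λ.1) 0)) (λ.(λ.λ.λ.1) 0) (λ.(λ.λ.λ.1) 0)
  →3  (λ.0) (λ.(λ.λ.λ.1) 0) (λ.(λ.λ.λ.1) 0)
  →4  (λ.(λ.λ.λ.1) 0) (λ.(λ.λ.λ.1) 0)
  →5  (λ.λ.λ.1) (λ.(λ.λ.λ.1) 0)
  →6  λ.λ.1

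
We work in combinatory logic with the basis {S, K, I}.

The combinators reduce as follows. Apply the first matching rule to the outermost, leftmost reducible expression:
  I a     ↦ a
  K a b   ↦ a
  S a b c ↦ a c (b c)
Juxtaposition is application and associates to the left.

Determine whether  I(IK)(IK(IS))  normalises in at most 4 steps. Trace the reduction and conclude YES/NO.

  start: I(IK)(IK(IS))
  step 1: IK(IK(IS))
  step 2: K(IK(IS))
  step 3: K(K(IS))
  step 4: K(KS)

Answer: YES — reaches normal form K(KS) in 4 ≤ 4 steps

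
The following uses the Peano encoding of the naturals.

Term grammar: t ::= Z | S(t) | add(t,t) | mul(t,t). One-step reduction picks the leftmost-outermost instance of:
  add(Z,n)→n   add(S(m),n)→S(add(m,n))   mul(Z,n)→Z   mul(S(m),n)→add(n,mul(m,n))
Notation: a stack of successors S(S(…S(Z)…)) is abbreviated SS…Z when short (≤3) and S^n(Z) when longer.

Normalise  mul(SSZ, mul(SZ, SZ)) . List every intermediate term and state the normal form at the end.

  start: mul(SSZ, mul(SZ, SZ))
  [1] add(mul(SZ, SZ), mul(SZ, mul(SZ, SZ)))
  [2] add(add(SZ, mul(Z, SZ)), mul(SZ, mul(SZ, SZ)))
  [3] add(S(add(Z, mul(Z, SZ))), mul(SZ, mul(SZ, SZ)))
  [4] S(add(add(Z, mul(Z, SZ)), mul(SZ, mul(SZ, SZ))))
  [5] S(add(mul(Z, SZ), mul(SZ, mul(SZ, SZ))))
  [6] S(add(Z, mul(SZ, mul(SZ, SZ))))
  [7] S(mul(SZ, mul(SZ, SZ)))
  [8] S(add(mul(SZ, SZ), mul(Z, mul(SZ, SZ))))
  [9] S(add(add(SZ, mul(Z, SZ)), mul(Z, mul(SZ, SZ))))
  [10] S(add(S(add(Z, mul(Z, SZ))), mul(Z, mul(SZ, SZ))))
  [11] S(S(add(add(Z, mul(Z, SZ)), mul(Z, mul(SZ, SZ)))))
  [12] S(S(add(mul(Z, SZ), mul(Z, mul(SZ, SZ)))))
  [13] S(S(add(Z, mul(Z, mul(SZ, SZ)))))
  [14] S(S(mul(Z, mul(SZ, SZ))))
  [15] SSZ

Answer: normal form = SSZ  (in 15 steps)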